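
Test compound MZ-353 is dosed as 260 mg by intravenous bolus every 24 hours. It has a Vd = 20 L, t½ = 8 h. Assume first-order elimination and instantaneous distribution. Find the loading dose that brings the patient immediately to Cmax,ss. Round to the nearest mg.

f = (1/2)^(24/8) ≈ 0.125000; accumulation ratio R = 1/(1−f) ≈ 1.14286.
Loading dose to hit Cmax,ss on first dose: D_load = D_maint·R ≈ 260 × 1.14286 ≈ 297.14 mg.

297 mg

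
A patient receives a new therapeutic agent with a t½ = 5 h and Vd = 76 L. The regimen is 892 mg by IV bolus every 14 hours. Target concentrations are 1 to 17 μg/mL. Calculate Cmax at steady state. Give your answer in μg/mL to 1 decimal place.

13.7 μg/mL

k = ln2/t½ = ln2/5 ≈ 0.138629 h⁻¹; fraction remaining f = e^(−kτ) = e^(−0.138629×14) ≈ 0.1436.
Accumulation ratio R = 1/(1 − f) ≈ 1/0.8564 ≈ 1.1677.
Single-dose peak C₀ = D/Vd = 892/76 ≈ 11.737 μg/mL.
Cmax,ss = C₀/(1 − f) ≈ 11.737/0.8564 ≈ 13.705 μg/mL.
Peak 13.7 μg/mL vs MTC 17 μg/mL: below toxic threshold.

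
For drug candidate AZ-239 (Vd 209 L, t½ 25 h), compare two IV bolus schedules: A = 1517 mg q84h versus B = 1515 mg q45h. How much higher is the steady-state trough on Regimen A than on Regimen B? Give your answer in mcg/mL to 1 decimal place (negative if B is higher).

Regimen A: f = (1/2)^(84/25) ≈ 0.0974; Cmin,ss = (1517/209)·f/(1−f) ≈ 0.783 mcg/mL.
Regimen B: f = (1/2)^(45/25) ≈ 0.2872; Cmin,ss = (1515/209)·f/(1−f) ≈ 2.921 mcg/mL.
Difference ≈ 0.783 − 2.921 ≈ -2.138 mcg/mL.

-2.1 mcg/mL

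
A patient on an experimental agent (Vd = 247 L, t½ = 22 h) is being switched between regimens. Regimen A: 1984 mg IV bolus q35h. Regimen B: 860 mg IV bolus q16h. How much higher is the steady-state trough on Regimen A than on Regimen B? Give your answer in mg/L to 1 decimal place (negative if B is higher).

-1.3 mg/L

Regimen A: f = (1/2)^(35/22) ≈ 0.3320; Cmin,ss = (1984/247)·f/(1−f) ≈ 3.992 mg/L.
Regimen B: f = (1/2)^(16/22) ≈ 0.6040; Cmin,ss = (860/247)·f/(1−f) ≈ 5.311 mg/L.
Difference ≈ 3.992 − 5.311 ≈ -1.319 mg/L.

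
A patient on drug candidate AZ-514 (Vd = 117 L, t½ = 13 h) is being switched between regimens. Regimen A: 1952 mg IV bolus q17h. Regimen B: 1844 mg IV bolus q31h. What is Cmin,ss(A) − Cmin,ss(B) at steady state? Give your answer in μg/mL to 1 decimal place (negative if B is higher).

7.6 μg/mL

Regimen A: f = (1/2)^(17/13) ≈ 0.4040; Cmin,ss = (1952/117)·f/(1−f) ≈ 11.309 μg/mL.
Regimen B: f = (1/2)^(31/13) ≈ 0.1915; Cmin,ss = (1844/117)·f/(1−f) ≈ 3.733 μg/mL.
Difference ≈ 11.309 − 3.733 ≈ 7.576 μg/mL.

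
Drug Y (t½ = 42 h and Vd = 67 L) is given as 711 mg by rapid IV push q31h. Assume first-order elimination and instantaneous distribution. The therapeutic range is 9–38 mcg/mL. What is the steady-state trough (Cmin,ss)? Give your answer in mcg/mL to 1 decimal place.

15.9 mcg/mL

k = ln2/t½ = ln2/42 ≈ 0.016504 h⁻¹; fraction remaining f = e^(−kτ) = e^(−0.016504×31) ≈ 0.5995.
At steady state, accumulation factor R = 1/(1 − e^(−kτ)) ≈ 2.4969.
Single-dose peak C₀ = D/Vd = 711/67 ≈ 10.612 mcg/mL.
Cmax,ss = C₀/(1 − f) ≈ 10.612/0.4005 ≈ 26.497 mcg/mL.
Steady-state trough Cmin,ss = Cmax,ss·f ≈ 26.497 × 0.5995 ≈ 15.885 mcg/mL.
Trough 15.9 mcg/mL vs MEC 9 mcg/mL: adequate.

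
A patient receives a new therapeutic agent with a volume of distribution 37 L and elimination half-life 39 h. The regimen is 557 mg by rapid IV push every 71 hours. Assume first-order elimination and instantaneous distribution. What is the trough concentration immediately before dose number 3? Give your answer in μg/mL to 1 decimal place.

5.5 μg/mL

f = (1/2)^(τ/t½) = (1/2)^(71/39) ≈ 0.2831.
C₀ = D/Vd = 557/37 ≈ 15.054 μg/mL.
Before the 3rd dose, 2 doses have been given. Superposition: Cmin = C₀·(f + f²).
≈ 15.054 × (0.2831 + 0.0801) ≈ 15.054 × 0.3632 ≈ 5.468 μg/mL.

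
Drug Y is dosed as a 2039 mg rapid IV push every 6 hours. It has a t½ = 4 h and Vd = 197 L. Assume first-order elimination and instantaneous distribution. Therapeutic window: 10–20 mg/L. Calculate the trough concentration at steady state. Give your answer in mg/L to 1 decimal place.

Over one 6-h interval, 6/4 ≈ 1.5 half-lives elapse, leaving f ≈ 0.3536 of each dose.
Single-dose peak C₀ = D/Vd = 2039/197 ≈ 10.350 mg/L.
Steady-state trough Cmin,ss = C₀·f/(1−f) ≈ 10.350 × 0.3536/0.6464 ≈ 5.662 mg/L.
Trough 5.7 mg/L vs MEC 10 mg/L: subtherapeutic.

5.7 mg/L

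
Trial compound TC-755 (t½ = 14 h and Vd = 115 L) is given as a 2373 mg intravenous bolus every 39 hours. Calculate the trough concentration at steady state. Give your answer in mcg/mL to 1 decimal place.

Over one 39-h interval, 39/14 ≈ 2.7857 half-lives elapse, leaving f ≈ 0.1450 of each dose.
Accumulation ratio R = 1/(1 − f) ≈ 1/0.8550 ≈ 1.1696.
Single-dose peak C₀ = D/Vd = 2373/115 ≈ 20.635 mcg/mL.
Cmax,ss = C₀/(1 − f) ≈ 20.635/0.8550 ≈ 24.135 mcg/mL.
Steady-state trough Cmin,ss = Cmax,ss·f ≈ 24.135 × 0.1450 ≈ 3.500 mcg/mL.

3.5 mcg/mL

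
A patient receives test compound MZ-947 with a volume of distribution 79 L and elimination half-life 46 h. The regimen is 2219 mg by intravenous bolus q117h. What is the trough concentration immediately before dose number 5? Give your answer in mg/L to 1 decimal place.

f = (1/2)^(τ/t½) = (1/2)^(117/46) ≈ 0.1715.
C₀ = D/Vd = 2219/79 ≈ 28.089 mg/L.
Before the 5th dose, 4 doses have been given. Superposition: Cmin = C₀·(f + f² + … + f^4).
≈ 28.089 × (0.1715 + 0.0294 + 0.0050 + 0.0009) ≈ 28.089 × 0.2068 ≈ 5.809 mg/L.

5.8 mg/L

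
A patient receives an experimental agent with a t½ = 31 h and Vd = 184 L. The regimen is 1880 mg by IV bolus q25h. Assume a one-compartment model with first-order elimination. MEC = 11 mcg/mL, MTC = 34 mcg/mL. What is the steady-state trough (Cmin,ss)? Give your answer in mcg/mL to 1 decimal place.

13.6 mcg/mL

τ/t½ = 25/31 ≈ 0.80645, so fraction remaining f = (1/2)^(25/31) ≈ 0.5718.
Accumulation ratio R = 1/(1 − f) ≈ 1/0.4282 ≈ 2.3354.
Single-dose peak C₀ = D/Vd = 1880/184 ≈ 10.217 mcg/mL.
Steady-state peak Cmax,ss = C₀·R ≈ 10.217 × 2.3354 ≈ 23.861 mcg/mL.
One interval later, Cmin,ss = Cmax,ss·e^(−kτ) ≈ 23.861 × 0.5718 ≈ 13.644 mcg/mL.
Trough 13.6 mcg/mL vs MEC 11 mcg/mL: adequate.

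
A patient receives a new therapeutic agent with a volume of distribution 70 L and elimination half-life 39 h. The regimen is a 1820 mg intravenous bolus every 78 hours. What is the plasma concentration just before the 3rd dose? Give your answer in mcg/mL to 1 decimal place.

f = (1/2)^(τ/t½) = (1/2)^(78/39) ≈ 0.2500.
C₀ = D/Vd = 1820/70 ≈ 26.000 mcg/mL.
Before the 3rd dose, 2 doses have been given. Superposition: Cmin = C₀·(f + f²).
≈ 26.000 × (0.2500 + 0.0625) ≈ 26.000 × 0.3125 ≈ 8.125 mcg/mL.

8.1 mcg/mL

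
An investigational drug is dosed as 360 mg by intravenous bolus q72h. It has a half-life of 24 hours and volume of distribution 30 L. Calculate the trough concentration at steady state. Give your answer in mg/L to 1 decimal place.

τ = 72 h = 3 half-lives, so f = (1/2)^3 = 0.125.
At steady state, R = 1/(1 − 0.125) = 8/7.
Single-dose peak C₀ = D/Vd = 360/30 = 12 mg/L.
Steady-state peak Cmax,ss = C₀·R = 12 × 8/7 ≈ 13.714 mg/L.
Steady-state trough Cmin,ss = Cmax,ss·f ≈ 13.714 × 0.125 ≈ 1.714 mg/L.

1.7 mg/L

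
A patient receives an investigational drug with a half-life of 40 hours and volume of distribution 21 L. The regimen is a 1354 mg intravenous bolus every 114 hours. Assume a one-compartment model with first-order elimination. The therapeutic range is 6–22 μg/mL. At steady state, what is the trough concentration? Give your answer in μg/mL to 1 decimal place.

10.4 μg/mL

τ/t½ = 114/40 ≈ 2.85, so fraction remaining f = (1/2)^(114/40) ≈ 0.1387.
Each bolus raises the concentration by D/Vd = 1354/21 ≈ 64.476 μg/mL.
Steady-state trough Cmin,ss = C₀·f/(1−f) ≈ 64.476 × 0.1387/0.8613 ≈ 10.383 μg/mL.
Trough 10.4 μg/mL vs MEC 6 μg/mL: adequate.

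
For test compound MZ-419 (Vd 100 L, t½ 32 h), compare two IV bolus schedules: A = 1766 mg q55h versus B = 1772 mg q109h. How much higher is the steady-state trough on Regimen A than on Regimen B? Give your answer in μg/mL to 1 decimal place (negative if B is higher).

Regimen A: f = (1/2)^(55/32) ≈ 0.3038; Cmin,ss = (1766/100)·f/(1−f) ≈ 7.706 μg/mL.
Regimen B: f = (1/2)^(109/32) ≈ 0.0943; Cmin,ss = (1772/100)·f/(1−f) ≈ 1.845 μg/mL.
Difference ≈ 7.706 − 1.845 ≈ 5.861 μg/mL.

5.9 μg/mL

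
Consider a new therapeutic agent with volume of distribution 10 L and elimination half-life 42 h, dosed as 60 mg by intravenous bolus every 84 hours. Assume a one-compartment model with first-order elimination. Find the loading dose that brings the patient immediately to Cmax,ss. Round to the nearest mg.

80 mg

f = (1/2)^(84/42) ≈ 0.250000; accumulation ratio R = 1/(1−f) ≈ 1.33333.
Loading dose to hit Cmax,ss on first dose: D_load = D_maint·R ≈ 60 × 1.33333 ≈ 80.00 mg.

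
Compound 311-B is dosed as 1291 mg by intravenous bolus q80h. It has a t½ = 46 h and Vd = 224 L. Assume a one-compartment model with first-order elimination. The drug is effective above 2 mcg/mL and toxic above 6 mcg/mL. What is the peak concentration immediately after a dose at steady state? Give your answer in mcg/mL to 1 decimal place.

8.2 mcg/mL

Over one 80-h interval, 80/46 ≈ 1.7391 half-lives elapse, leaving f ≈ 0.2996 of each dose.
At steady state, accumulation factor R = 1/(1 − e^(−kτ)) ≈ 1.4278.
Each bolus raises the concentration by D/Vd = 1291/224 ≈ 5.763 mcg/mL.
Steady-state peak Cmax,ss = C₀·R ≈ 5.763 × 1.4278 ≈ 8.228 mcg/mL.
Peak 8.2 mcg/mL vs MTC 6 mcg/mL: exceeds toxic threshold.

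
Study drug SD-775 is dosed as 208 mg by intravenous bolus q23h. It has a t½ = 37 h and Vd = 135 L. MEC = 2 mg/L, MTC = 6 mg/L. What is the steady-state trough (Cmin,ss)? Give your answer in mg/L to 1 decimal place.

2.9 mg/L

Over one 23-h interval, 23/37 ≈ 0.62162 half-lives elapse, leaving f ≈ 0.6499 of each dose.
At steady state, accumulation factor R = 1/(1 − e^(−kτ)) ≈ 2.8563.
Each bolus raises the concentration by D/Vd = 208/135 ≈ 1.541 mg/L.
Cmax,ss = C₀/(1 − f) ≈ 1.541/0.3501 ≈ 4.402 mg/L.
One interval later, Cmin,ss = Cmax,ss·e^(−kτ) ≈ 4.402 × 0.6499 ≈ 2.861 mg/L.
Trough 2.9 mg/L vs MEC 2 mg/L: adequate.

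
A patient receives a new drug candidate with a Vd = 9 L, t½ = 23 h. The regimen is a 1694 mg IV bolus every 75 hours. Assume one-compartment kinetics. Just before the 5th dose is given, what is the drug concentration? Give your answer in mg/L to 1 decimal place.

f = (1/2)^(τ/t½) = (1/2)^(75/23) ≈ 0.1043.
C₀ = D/Vd = 1694/9 ≈ 188.222 mg/L.
Before the 5th dose, 4 doses have been given. Superposition: Cmin = C₀·(f + f² + … + f^4).
≈ 188.222 × (0.1043 + 0.0109 + 0.0011 + 0.0001) ≈ 188.222 × 0.1164 ≈ 21.909 mg/L.

21.9 mg/L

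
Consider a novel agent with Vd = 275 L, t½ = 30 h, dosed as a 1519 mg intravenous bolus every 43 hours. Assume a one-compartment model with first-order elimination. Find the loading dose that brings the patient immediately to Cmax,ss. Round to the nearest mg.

2412 mg

f = (1/2)^(43/30) ≈ 0.370274; accumulation ratio R = 1/(1−f) ≈ 1.58799.
Loading dose to hit Cmax,ss on first dose: D_load = D_maint·R ≈ 1519 × 1.58799 ≈ 2412.16 mg.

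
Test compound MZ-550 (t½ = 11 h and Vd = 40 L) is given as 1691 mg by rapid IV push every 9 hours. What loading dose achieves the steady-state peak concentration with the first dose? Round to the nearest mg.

f = (1/2)^(9/11) ≈ 0.567156; accumulation ratio R = 1/(1−f) ≈ 2.31030.
Loading dose to hit Cmax,ss on first dose: D_load = D_maint·R ≈ 1691 × 2.31030 ≈ 3906.72 mg.

3907 mg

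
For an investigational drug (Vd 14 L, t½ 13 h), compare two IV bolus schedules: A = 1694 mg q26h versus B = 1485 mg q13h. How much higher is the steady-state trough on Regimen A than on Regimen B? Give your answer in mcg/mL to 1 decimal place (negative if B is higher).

Regimen A: f = (1/2)^(26/13) ≈ 0.2500; Cmin,ss = (1694/14)·f/(1−f) ≈ 40.333 mcg/mL.
Regimen B: f = (1/2)^(13/13) ≈ 0.5000; Cmin,ss = (1485/14)·f/(1−f) ≈ 106.071 mcg/mL.
Difference ≈ 40.333 − 106.071 ≈ -65.738 mcg/mL.

-65.7 mcg/mL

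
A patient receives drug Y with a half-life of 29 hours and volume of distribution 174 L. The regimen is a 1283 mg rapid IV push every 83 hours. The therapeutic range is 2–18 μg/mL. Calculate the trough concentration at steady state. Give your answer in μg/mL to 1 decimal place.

τ/t½ = 83/29 ≈ 2.8621, so fraction remaining f = (1/2)^(83/29) ≈ 0.1375.
At steady state, accumulation factor R = 1/(1 − e^(−kτ)) ≈ 1.1594.
Single-dose peak C₀ = D/Vd = 1283/174 ≈ 7.374 μg/mL.
Steady-state peak Cmax,ss = C₀·R ≈ 7.374 × 1.1594 ≈ 8.549 μg/mL.
One interval later, Cmin,ss = Cmax,ss·e^(−kτ) ≈ 8.549 × 0.1375 ≈ 1.175 μg/mL.
Trough 1.2 μg/mL vs MEC 2 μg/mL: subtherapeutic.

1.2 μg/mL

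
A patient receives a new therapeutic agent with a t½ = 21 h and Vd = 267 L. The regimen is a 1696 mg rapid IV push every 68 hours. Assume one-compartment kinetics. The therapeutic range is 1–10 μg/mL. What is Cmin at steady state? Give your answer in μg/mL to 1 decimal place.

0.8 μg/mL

τ/t½ = 68/21 ≈ 3.2381, so fraction remaining f = (1/2)^(68/21) ≈ 0.1060.
Accumulation ratio R = 1/(1 − f) ≈ 1/0.8940 ≈ 1.1186.
Each bolus raises the concentration by D/Vd = 1696/267 ≈ 6.352 μg/mL.
Cmax,ss = C₀/(1 − f) ≈ 6.352/0.8940 ≈ 7.105 μg/mL.
Steady-state trough Cmin,ss = Cmax,ss·f ≈ 7.105 × 0.1060 ≈ 0.753 μg/mL.
Trough 0.8 μg/mL vs MEC 1 μg/mL: subtherapeutic.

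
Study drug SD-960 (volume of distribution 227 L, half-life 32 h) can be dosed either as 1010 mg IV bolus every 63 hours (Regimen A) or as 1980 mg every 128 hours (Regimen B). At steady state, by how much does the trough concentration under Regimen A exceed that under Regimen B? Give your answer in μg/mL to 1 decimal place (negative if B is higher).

Regimen A: f = (1/2)^(63/32) ≈ 0.2555; Cmin,ss = (1010/227)·f/(1−f) ≈ 1.527 μg/mL.
Regimen B: f = (1/2)^(128/32) ≈ 0.0625; Cmin,ss = (1980/227)·f/(1−f) ≈ 0.581 μg/mL.
Difference ≈ 1.527 − 0.581 ≈ 0.946 μg/mL.

0.9 μg/mL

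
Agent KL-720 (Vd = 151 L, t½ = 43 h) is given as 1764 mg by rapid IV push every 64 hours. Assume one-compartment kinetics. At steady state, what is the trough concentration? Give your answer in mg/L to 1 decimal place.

Over one 64-h interval, 64/43 ≈ 1.4884 half-lives elapse, leaving f ≈ 0.3564 of each dose.
At steady state, accumulation factor R = 1/(1 − e^(−kτ)) ≈ 1.5538.
Each bolus raises the concentration by D/Vd = 1764/151 ≈ 11.682 mg/L.
Steady-state peak Cmax,ss = C₀·R ≈ 11.682 × 1.5538 ≈ 18.151 mg/L.
Steady-state trough Cmin,ss = Cmax,ss·f ≈ 18.151 × 0.3564 ≈ 6.469 mg/L.

6.5 mg/L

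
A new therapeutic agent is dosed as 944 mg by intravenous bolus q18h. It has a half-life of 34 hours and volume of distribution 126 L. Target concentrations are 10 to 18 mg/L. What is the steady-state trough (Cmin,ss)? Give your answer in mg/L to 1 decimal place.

τ/t½ = 18/34 ≈ 0.52941, so fraction remaining f = (1/2)^(18/34) ≈ 0.6928.
At steady state, accumulation factor R = 1/(1 − e^(−kτ)) ≈ 3.2552.
Each bolus raises the concentration by D/Vd = 944/126 ≈ 7.492 mg/L.
Steady-state peak Cmax,ss = C₀·R ≈ 7.492 × 3.2552 ≈ 24.388 mg/L.
One interval later, Cmin,ss = Cmax,ss·e^(−kτ) ≈ 24.388 × 0.6928 ≈ 16.896 mg/L.
Trough 16.9 mg/L vs MEC 10 mg/L: adequate.

16.9 mg/L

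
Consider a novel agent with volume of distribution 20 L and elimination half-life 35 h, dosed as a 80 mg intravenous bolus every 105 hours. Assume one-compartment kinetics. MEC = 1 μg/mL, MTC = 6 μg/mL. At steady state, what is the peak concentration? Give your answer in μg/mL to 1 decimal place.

The dosing interval is 3 half-lives, so f = 2^(−3) = 0.125.
Accumulation ratio R = 1/(1 − f) = 1/0.875 = 8/7.
Single-dose peak C₀ = D/Vd = 80/20 = 4 μg/mL.
Steady-state peak Cmax,ss = C₀·R = 4 × 8/7 ≈ 4.571 μg/mL.
Peak 4.6 μg/mL vs MTC 6 μg/mL: below toxic threshold.

4.6 μg/mL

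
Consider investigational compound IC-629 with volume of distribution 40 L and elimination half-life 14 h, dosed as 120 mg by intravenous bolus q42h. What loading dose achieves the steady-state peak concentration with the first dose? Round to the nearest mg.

137 mg

f = (1/2)^(42/14) ≈ 0.125000; accumulation ratio R = 1/(1−f) ≈ 1.14286.
Loading dose to hit Cmax,ss on first dose: D_load = D_maint·R ≈ 120 × 1.14286 ≈ 137.14 mg.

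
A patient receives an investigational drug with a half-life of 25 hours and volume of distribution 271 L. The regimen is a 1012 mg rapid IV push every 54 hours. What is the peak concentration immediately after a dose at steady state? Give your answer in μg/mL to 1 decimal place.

Over one 54-h interval, 54/25 ≈ 2.16 half-lives elapse, leaving f ≈ 0.2238 of each dose.
At steady state, accumulation factor R = 1/(1 − e^(−kτ)) ≈ 1.2883.
Each bolus raises the concentration by D/Vd = 1012/271 ≈ 3.734 μg/mL.
Cmax,ss = C₀/(1 − f) ≈ 3.734/0.7762 ≈ 4.811 μg/mL.

4.8 μg/mL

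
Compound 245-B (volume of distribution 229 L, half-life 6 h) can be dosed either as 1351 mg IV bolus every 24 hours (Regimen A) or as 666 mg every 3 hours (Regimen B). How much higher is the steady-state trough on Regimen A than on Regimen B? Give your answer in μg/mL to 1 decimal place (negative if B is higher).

Regimen A: f = (1/2)^(24/6) ≈ 0.0625; Cmin,ss = (1351/229)·f/(1−f) ≈ 0.393 μg/mL.
Regimen B: f = (1/2)^(3/6) ≈ 0.7071; Cmin,ss = (666/229)·f/(1−f) ≈ 7.021 μg/mL.
Difference ≈ 0.393 − 7.021 ≈ -6.628 μg/mL.

-6.6 μg/mL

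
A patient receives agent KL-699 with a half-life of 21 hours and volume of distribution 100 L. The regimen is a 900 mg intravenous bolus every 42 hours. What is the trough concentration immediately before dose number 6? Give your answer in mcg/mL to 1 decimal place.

f = (1/2)^(τ/t½) = (1/2)^(42/21) ≈ 0.2500.
C₀ = D/Vd = 900/100 ≈ 9.000 mcg/mL.
Before the 6th dose, 5 doses have been given. Superposition: Cmin = C₀·(f + f² + … + f^5).
≈ 9.000 × (0.2500 + 0.0625 + 0.0156 + 0.0039 + 0.0010) ≈ 9.000 × 0.3330 ≈ 2.997 mcg/mL.

3.0 mcg/mL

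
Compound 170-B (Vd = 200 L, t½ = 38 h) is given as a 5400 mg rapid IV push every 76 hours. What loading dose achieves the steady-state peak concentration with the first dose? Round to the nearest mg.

7200 mg

f = (1/2)^(76/38) ≈ 0.250000; accumulation ratio R = 1/(1−f) ≈ 1.33333.
Loading dose to hit Cmax,ss on first dose: D_load = D_maint·R ≈ 5400 × 1.33333 ≈ 7199.98 mg.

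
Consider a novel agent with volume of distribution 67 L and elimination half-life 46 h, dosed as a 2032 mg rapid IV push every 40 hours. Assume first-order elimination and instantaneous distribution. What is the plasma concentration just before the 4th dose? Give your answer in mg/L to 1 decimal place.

30.7 mg/L

f = (1/2)^(τ/t½) = (1/2)^(40/46) ≈ 0.5473.
C₀ = D/Vd = 2032/67 ≈ 30.328 mg/L.
Before the 4th dose, 3 doses have been given. Superposition: Cmin = C₀·(f + f² + … + f^3).
≈ 30.328 × (0.5473 + 0.2995 + 0.1639) ≈ 30.328 × 1.0107 ≈ 30.653 mg/L.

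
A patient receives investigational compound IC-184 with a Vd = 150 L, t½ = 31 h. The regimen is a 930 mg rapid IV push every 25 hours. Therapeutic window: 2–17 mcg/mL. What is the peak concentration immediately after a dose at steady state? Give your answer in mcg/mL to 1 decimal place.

14.5 mcg/mL

Over one 25-h interval, 25/31 ≈ 0.80645 half-lives elapse, leaving f ≈ 0.5718 of each dose.
At steady state, accumulation factor R = 1/(1 − e^(−kτ)) ≈ 2.3354.
Each bolus raises the concentration by D/Vd = 930/150 ≈ 6.200 mcg/mL.
Steady-state peak Cmax,ss = C₀·R ≈ 6.200 × 2.3354 ≈ 14.479 mcg/mL.
Peak 14.5 mcg/mL vs MTC 17 mcg/mL: below toxic threshold.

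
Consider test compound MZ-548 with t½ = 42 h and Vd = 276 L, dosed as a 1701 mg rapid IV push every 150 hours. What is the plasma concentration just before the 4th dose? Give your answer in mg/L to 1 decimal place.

0.6 mg/L

f = (1/2)^(τ/t½) = (1/2)^(150/42) ≈ 0.0841.
C₀ = D/Vd = 1701/276 ≈ 6.163 mg/L.
Before the 4th dose, 3 doses have been given. Superposition: Cmin = C₀·(f + f² + … + f^3).
≈ 6.163 × (0.0841 + 0.0071 + 0.0006) ≈ 6.163 × 0.0918 ≈ 0.566 mg/L.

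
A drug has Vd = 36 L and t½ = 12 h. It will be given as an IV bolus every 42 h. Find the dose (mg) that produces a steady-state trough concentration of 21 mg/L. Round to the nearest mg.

7797 mg

τ/t½ = 42/12 ≈ 3.5, so f = (1/2)^(42/12) ≈ 0.088388.
Cmin,ss = (D/Vd)·f/(1−f), so D = Cmin,ss·Vd·(1−f)/f.
D = 21 × 36 × (1−f)/f ≈ 21 × 36 × 10.31375 ≈ 7797.20 mg.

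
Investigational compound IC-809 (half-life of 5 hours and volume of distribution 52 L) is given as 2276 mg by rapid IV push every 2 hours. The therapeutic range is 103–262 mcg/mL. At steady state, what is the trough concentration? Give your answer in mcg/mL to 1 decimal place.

137.0 mcg/mL

k = ln2/t½ = ln2/5 ≈ 0.138629 h⁻¹; fraction remaining f = e^(−kτ) = e^(−0.138629×2) ≈ 0.7579.
Accumulation ratio R = 1/(1 − f) ≈ 1/0.2421 ≈ 4.1305.
Each bolus raises the concentration by D/Vd = 2276/52 ≈ 43.769 mcg/mL.
Steady-state peak Cmax,ss = C₀·R ≈ 43.769 × 4.1305 ≈ 180.788 mcg/mL.
Steady-state trough Cmin,ss = Cmax,ss·f ≈ 180.788 × 0.7579 ≈ 137.019 mcg/mL.
Trough 137.0 mcg/mL vs MEC 103 mcg/mL: adequate.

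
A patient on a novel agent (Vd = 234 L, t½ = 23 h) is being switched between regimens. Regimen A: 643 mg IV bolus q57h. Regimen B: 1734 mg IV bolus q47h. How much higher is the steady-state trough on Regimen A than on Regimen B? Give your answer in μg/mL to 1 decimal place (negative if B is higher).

-1.8 μg/mL

Regimen A: f = (1/2)^(57/23) ≈ 0.1795; Cmin,ss = (643/234)·f/(1−f) ≈ 0.601 μg/mL.
Regimen B: f = (1/2)^(47/23) ≈ 0.2426; Cmin,ss = (1734/234)·f/(1−f) ≈ 2.374 μg/mL.
Difference ≈ 0.601 − 2.374 ≈ -1.773 μg/mL.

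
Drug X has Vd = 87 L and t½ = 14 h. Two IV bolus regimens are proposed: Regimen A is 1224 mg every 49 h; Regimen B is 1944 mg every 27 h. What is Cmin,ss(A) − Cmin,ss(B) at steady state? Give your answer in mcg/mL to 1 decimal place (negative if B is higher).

Regimen A: f = (1/2)^(49/14) ≈ 0.0884; Cmin,ss = (1224/87)·f/(1−f) ≈ 1.364 mcg/mL.
Regimen B: f = (1/2)^(27/14) ≈ 0.2627; Cmin,ss = (1944/87)·f/(1−f) ≈ 7.961 mcg/mL.
Difference ≈ 1.364 − 7.961 ≈ -6.597 mcg/mL.

-6.6 mcg/mL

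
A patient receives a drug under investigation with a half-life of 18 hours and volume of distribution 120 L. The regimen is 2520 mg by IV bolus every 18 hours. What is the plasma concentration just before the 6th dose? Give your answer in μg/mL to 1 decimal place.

f = (1/2)^(τ/t½) = (1/2)^(18/18) ≈ 0.5000.
C₀ = D/Vd = 2520/120 ≈ 21.000 μg/mL.
Before the 6th dose, 5 doses have been given. Superposition: Cmin = C₀·(f + f² + … + f^5).
≈ 21.000 × (0.5000 + 0.2500 + 0.1250 + 0.0625 + 0.0313) ≈ 21.000 × 0.9688 ≈ 20.345 μg/mL.

20.3 μg/mL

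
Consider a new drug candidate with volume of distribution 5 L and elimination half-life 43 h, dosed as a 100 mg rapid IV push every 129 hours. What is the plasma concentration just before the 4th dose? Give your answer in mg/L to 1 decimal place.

2.9 mg/L

f = (1/2)^(τ/t½) = (1/2)^(129/43) ≈ 0.1250.
C₀ = D/Vd = 100/5 ≈ 20.000 mg/L.
Before the 4th dose, 3 doses have been given. Superposition: Cmin = C₀·(f + f² + … + f^3).
≈ 20.000 × (0.1250 + 0.0156 + 0.0020) ≈ 20.000 × 0.1426 ≈ 2.852 mg/L.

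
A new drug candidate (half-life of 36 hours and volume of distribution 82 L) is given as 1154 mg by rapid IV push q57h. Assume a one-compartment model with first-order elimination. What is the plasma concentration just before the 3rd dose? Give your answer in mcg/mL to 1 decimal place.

6.3 mcg/mL

f = (1/2)^(τ/t½) = (1/2)^(57/36) ≈ 0.3337.
C₀ = D/Vd = 1154/82 ≈ 14.073 mcg/mL.
Before the 3rd dose, 2 doses have been given. Superposition: Cmin = C₀·(f + f²).
≈ 14.073 × (0.3337 + 0.1114) ≈ 14.073 × 0.4451 ≈ 6.264 mcg/mL.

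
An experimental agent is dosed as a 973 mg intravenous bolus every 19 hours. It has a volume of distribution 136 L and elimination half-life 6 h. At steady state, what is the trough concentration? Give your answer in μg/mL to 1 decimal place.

k = ln2/t½ = ln2/6 ≈ 0.115525 h⁻¹; fraction remaining f = e^(−kτ) = e^(−0.115525×19) ≈ 0.1114.
Accumulation ratio R = 1/(1 − f) ≈ 1/0.8886 ≈ 1.1254.
Single-dose peak C₀ = D/Vd = 973/136 ≈ 7.154 μg/mL.
Steady-state peak Cmax,ss = C₀·R ≈ 7.154 × 1.1254 ≈ 8.051 μg/mL.
Steady-state trough Cmin,ss = Cmax,ss·f ≈ 8.051 × 0.1114 ≈ 0.897 μg/mL.

0.9 μg/mL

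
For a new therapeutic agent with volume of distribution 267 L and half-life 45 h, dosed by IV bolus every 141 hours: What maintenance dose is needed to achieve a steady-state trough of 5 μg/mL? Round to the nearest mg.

10379 mg

τ/t½ = 141/45 ≈ 3.1333, so f = (1/2)^(141/45) ≈ 0.113965.
Cmin,ss = (D/Vd)·f/(1−f), so D = Cmin,ss·Vd·(1−f)/f.
D = 5 × 267 × (1−f)/f ≈ 5 × 267 × 7.77462 ≈ 10379.12 mg.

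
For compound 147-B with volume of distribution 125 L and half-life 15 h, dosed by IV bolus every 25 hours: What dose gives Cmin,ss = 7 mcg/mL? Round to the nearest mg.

τ/t½ = 25/15 ≈ 1.6667, so f = (1/2)^(25/15) ≈ 0.314980.
Cmin,ss = (D/Vd)·f/(1−f), so D = Cmin,ss·Vd·(1−f)/f.
D = 7 × 125 × (1−f)/f ≈ 7 × 125 × 2.17480 ≈ 1902.95 mg.

1903 mg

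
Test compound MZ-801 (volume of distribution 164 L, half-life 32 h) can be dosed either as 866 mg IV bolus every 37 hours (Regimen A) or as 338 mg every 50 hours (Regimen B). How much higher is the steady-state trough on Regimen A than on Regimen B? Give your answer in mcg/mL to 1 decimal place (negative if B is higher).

Regimen A: f = (1/2)^(37/32) ≈ 0.4487; Cmin,ss = (866/164)·f/(1−f) ≈ 4.298 mcg/mL.
Regimen B: f = (1/2)^(50/32) ≈ 0.3386; Cmin,ss = (338/164)·f/(1−f) ≈ 1.055 mcg/mL.
Difference ≈ 4.298 − 1.055 ≈ 3.243 mcg/mL.

3.2 mcg/mL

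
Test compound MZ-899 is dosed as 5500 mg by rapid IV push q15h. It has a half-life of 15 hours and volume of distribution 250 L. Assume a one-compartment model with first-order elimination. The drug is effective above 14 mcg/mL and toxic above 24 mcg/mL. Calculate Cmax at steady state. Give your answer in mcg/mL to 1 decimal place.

The dosing interval is 1 half-life, so f = 2^(−1) = 0.5.
At steady state, R = 1/(1 − 0.5) = 2/1.
Single-dose peak C₀ = D/Vd = 5500/250 = 22 mcg/mL.
Steady-state peak Cmax,ss = C₀·R = 22 × 2/1 ≈ 44.000 mcg/mL.
Peak 44.0 mcg/mL vs MTC 24 mcg/mL: exceeds toxic threshold.

44.0 mcg/mL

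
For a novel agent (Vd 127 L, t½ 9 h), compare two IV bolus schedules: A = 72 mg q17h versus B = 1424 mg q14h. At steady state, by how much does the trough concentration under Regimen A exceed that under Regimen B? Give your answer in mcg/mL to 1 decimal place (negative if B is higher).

-5.6 mcg/mL

Regimen A: f = (1/2)^(17/9) ≈ 0.2700; Cmin,ss = (72/127)·f/(1−f) ≈ 0.210 mcg/mL.
Regimen B: f = (1/2)^(14/9) ≈ 0.3402; Cmin,ss = (1424/127)·f/(1−f) ≈ 5.781 mcg/mL.
Difference ≈ 0.210 − 5.781 ≈ -5.571 mcg/mL.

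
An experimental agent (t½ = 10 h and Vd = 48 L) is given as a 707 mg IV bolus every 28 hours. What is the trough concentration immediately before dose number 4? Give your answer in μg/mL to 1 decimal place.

f = (1/2)^(τ/t½) = (1/2)^(28/10) ≈ 0.1436.
C₀ = D/Vd = 707/48 ≈ 14.729 μg/mL.
Before the 4th dose, 3 doses have been given. Superposition: Cmin = C₀·(f + f² + … + f^3).
≈ 14.729 × (0.1436 + 0.0206 + 0.0030) ≈ 14.729 × 0.1672 ≈ 2.463 μg/mL.

2.5 μg/mL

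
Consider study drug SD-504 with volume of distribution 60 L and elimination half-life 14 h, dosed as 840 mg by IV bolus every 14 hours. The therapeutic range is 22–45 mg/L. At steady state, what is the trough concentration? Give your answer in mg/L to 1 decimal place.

τ = 14 h = 1 half-life, so f = (1/2)^1 = 0.5.
Accumulation ratio R = 1/(1 − f) = 1/0.5 = 2/1.
Single-dose peak C₀ = D/Vd = 840/60 = 14 mg/L.
Steady-state peak Cmax,ss = C₀·R = 14 × 2/1 ≈ 28.000 mg/L.
Steady-state trough Cmin,ss = Cmax,ss·f ≈ 28.000 × 0.5 ≈ 14.000 mg/L.
Trough 14.0 mg/L vs MEC 22 mg/L: subtherapeutic.

14.0 mg/L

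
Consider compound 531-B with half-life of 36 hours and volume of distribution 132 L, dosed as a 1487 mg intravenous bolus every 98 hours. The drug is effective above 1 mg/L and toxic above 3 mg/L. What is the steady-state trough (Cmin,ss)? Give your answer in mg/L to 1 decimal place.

2.0 mg/L

τ/t½ = 98/36 ≈ 2.7222, so fraction remaining f = (1/2)^(98/36) ≈ 0.1515.
Accumulation ratio R = 1/(1 − f) ≈ 1/0.8485 ≈ 1.1786.
Each bolus raises the concentration by D/Vd = 1487/132 ≈ 11.265 mg/L.
Cmax,ss = C₀/(1 − f) ≈ 11.265/0.8485 ≈ 13.276 mg/L.
Steady-state trough Cmin,ss = Cmax,ss·f ≈ 13.276 × 0.1515 ≈ 2.011 mg/L.
Trough 2.0 mg/L vs MEC 1 mg/L: adequate.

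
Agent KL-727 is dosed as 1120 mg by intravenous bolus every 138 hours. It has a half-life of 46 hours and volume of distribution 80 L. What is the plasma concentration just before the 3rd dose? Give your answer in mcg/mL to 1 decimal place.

f = (1/2)^(τ/t½) = (1/2)^(138/46) ≈ 0.1250.
C₀ = D/Vd = 1120/80 ≈ 14.000 mcg/mL.
Before the 3rd dose, 2 doses have been given. Superposition: Cmin = C₀·(f + f²).
≈ 14.000 × (0.1250 + 0.0156) ≈ 14.000 × 0.1406 ≈ 1.968 mcg/mL.

2.0 mcg/mL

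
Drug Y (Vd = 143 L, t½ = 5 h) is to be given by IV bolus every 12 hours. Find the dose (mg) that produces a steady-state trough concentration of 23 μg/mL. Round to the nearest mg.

14070 mg

τ/t½ = 12/5 ≈ 2.4, so f = (1/2)^(12/5) ≈ 0.189465.
Cmin,ss = (D/Vd)·f/(1−f), so D = Cmin,ss·Vd·(1−f)/f.
D = 23 × 143 × (1−f)/f ≈ 23 × 143 × 4.27802 ≈ 14070.41 mg.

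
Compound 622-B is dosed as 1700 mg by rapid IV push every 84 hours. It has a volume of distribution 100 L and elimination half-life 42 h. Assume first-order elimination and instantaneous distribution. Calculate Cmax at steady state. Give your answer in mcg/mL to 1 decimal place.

22.7 mcg/mL

The dosing interval is 2 half-lives, so f = 2^(−2) = 0.25.
At steady state, R = 1/(1 − 0.25) = 4/3.
Single-dose peak C₀ = D/Vd = 1700/100 = 17 mcg/mL.
Steady-state peak Cmax,ss = C₀·R = 17 × 4/3 ≈ 22.667 mcg/mL.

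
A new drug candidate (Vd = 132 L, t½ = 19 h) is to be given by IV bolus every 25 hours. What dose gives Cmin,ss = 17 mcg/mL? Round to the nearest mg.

τ/t½ = 25/19 ≈ 1.3158, so f = (1/2)^(25/19) ≈ 0.401706.
Cmin,ss = (D/Vd)·f/(1−f), so D = Cmin,ss·Vd·(1−f)/f.
D = 17 × 132 × (1−f)/f ≈ 17 × 132 × 1.48938 ≈ 3342.17 mg.

3342 mg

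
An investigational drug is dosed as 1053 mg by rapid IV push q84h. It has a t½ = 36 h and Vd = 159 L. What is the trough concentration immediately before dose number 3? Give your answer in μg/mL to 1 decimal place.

f = (1/2)^(τ/t½) = (1/2)^(84/36) ≈ 0.1984.
C₀ = D/Vd = 1053/159 ≈ 6.623 μg/mL.
Before the 3rd dose, 2 doses have been given. Superposition: Cmin = C₀·(f + f²).
≈ 6.623 × (0.1984 + 0.0394) ≈ 6.623 × 0.2378 ≈ 1.575 μg/mL.

1.6 μg/mL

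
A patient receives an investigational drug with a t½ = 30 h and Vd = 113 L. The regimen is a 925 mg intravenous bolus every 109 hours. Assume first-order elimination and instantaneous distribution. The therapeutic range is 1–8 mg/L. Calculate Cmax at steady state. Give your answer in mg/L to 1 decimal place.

k = ln2/t½ = ln2/30 ≈ 0.023105 h⁻¹; fraction remaining f = e^(−kτ) = e^(−0.023105×109) ≈ 0.0806.
Accumulation ratio R = 1/(1 − f) ≈ 1/0.9194 ≈ 1.0877.
Each bolus raises the concentration by D/Vd = 925/113 ≈ 8.186 mg/L.
Cmax,ss = C₀/(1 − f) ≈ 8.186/0.9194 ≈ 8.904 mg/L.
Peak 8.9 mg/L vs MTC 8 mg/L: exceeds toxic threshold.

8.9 mg/L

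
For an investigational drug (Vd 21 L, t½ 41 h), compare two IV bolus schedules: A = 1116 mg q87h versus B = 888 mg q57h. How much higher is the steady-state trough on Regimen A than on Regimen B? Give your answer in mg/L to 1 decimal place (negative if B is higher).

Regimen A: f = (1/2)^(87/41) ≈ 0.2297; Cmin,ss = (1116/21)·f/(1−f) ≈ 15.847 mg/L.
Regimen B: f = (1/2)^(57/41) ≈ 0.3815; Cmin,ss = (888/21)·f/(1−f) ≈ 26.082 mg/L.
Difference ≈ 15.847 − 26.082 ≈ -10.235 mg/L.

-10.2 mg/L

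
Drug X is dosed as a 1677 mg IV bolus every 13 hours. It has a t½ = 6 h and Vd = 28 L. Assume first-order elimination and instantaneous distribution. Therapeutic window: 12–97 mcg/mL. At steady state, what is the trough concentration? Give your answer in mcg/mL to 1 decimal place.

17.2 mcg/mL

τ/t½ = 13/6 ≈ 2.1667, so fraction remaining f = (1/2)^(13/6) ≈ 0.2227.
Accumulation ratio R = 1/(1 − f) ≈ 1/0.7773 ≈ 1.2865.
Each bolus raises the concentration by D/Vd = 1677/28 ≈ 59.893 mcg/mL.
Cmax,ss = C₀/(1 − f) ≈ 59.893/0.7773 ≈ 77.053 mcg/mL.
One interval later, Cmin,ss = Cmax,ss·e^(−kτ) ≈ 77.053 × 0.2227 ≈ 17.160 mcg/mL.
Trough 17.2 mcg/mL vs MEC 12 mcg/mL: adequate.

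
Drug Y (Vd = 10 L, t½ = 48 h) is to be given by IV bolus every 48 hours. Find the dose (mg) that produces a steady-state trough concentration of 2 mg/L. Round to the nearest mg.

20 mg

τ/t½ = 48/48 ≈ 1, so f = (1/2)^(48/48) ≈ 0.500000.
Cmin,ss = (D/Vd)·f/(1−f), so D = Cmin,ss·Vd·(1−f)/f.
D = 2 × 10 × (1−f)/f ≈ 2 × 10 × 1.00000 ≈ 20.00 mg.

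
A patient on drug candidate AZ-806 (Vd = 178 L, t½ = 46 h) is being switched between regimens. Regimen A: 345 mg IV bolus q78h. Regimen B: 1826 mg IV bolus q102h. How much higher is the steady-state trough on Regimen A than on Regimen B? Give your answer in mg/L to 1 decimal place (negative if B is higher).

-1.9 mg/L

Regimen A: f = (1/2)^(78/46) ≈ 0.3087; Cmin,ss = (345/178)·f/(1−f) ≈ 0.866 mg/L.
Regimen B: f = (1/2)^(102/46) ≈ 0.2150; Cmin,ss = (1826/178)·f/(1−f) ≈ 2.810 mg/L.
Difference ≈ 0.866 − 2.810 ≈ -1.944 mg/L.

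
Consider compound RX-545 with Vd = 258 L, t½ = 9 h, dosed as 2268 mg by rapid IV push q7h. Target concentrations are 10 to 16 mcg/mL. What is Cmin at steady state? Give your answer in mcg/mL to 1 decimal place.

12.3 mcg/mL

τ/t½ = 7/9 ≈ 0.77778, so fraction remaining f = (1/2)^(7/9) ≈ 0.5833.
Single-dose peak C₀ = D/Vd = 2268/258 ≈ 8.791 mcg/mL.
Steady-state trough Cmin,ss = C₀·f/(1−f) ≈ 8.791 × 0.5833/0.4167 ≈ 12.306 mcg/mL.
Trough 12.3 mcg/mL vs MEC 10 mcg/mL: adequate.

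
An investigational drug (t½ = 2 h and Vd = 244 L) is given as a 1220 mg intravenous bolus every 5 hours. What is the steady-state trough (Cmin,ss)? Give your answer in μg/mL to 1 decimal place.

Over one 5-h interval, 5/2 ≈ 2.5 half-lives elapse, leaving f ≈ 0.1768 of each dose.
Single-dose peak C₀ = D/Vd = 1220/244 ≈ 5.000 μg/mL.
Steady-state trough Cmin,ss = C₀·f/(1−f) ≈ 5.000 × 0.1768/0.8232 ≈ 1.074 μg/mL.

1.1 μg/mL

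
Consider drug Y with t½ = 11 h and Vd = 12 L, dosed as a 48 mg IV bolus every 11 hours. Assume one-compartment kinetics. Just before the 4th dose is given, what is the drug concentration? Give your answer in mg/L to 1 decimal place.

f = (1/2)^(τ/t½) = (1/2)^(11/11) ≈ 0.5000.
C₀ = D/Vd = 48/12 ≈ 4.000 mg/L.
Before the 4th dose, 3 doses have been given. Superposition: Cmin = C₀·(f + f² + … + f^3).
≈ 4.000 × (0.5000 + 0.2500 + 0.1250) ≈ 4.000 × 0.8750 ≈ 3.500 mg/L.

3.5 mg/L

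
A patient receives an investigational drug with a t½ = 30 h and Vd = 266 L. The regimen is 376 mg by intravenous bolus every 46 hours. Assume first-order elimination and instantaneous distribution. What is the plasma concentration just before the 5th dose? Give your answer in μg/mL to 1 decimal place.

0.7 μg/mL

f = (1/2)^(τ/t½) = (1/2)^(46/30) ≈ 0.3455.
C₀ = D/Vd = 376/266 ≈ 1.414 μg/mL.
Before the 5th dose, 4 doses have been given. Superposition: Cmin = C₀·(f + f² + … + f^4).
≈ 1.414 × (0.3455 + 0.1194 + 0.0412 + 0.0142) ≈ 1.414 × 0.5203 ≈ 0.736 μg/mL.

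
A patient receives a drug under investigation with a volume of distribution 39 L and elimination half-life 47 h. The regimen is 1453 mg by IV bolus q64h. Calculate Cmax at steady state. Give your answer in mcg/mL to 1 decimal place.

Over one 64-h interval, 64/47 ≈ 1.3617 half-lives elapse, leaving f ≈ 0.3891 of each dose.
At steady state, accumulation factor R = 1/(1 − e^(−kτ)) ≈ 1.6369.
Each bolus raises the concentration by D/Vd = 1453/39 ≈ 37.256 mcg/mL.
Steady-state peak Cmax,ss = C₀·R ≈ 37.256 × 1.6369 ≈ 60.984 mcg/mL.

61.0 mcg/mL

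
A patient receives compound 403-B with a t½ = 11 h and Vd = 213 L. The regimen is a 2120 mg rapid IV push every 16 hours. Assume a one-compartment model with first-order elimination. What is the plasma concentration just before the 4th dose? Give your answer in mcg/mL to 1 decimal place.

5.4 mcg/mL

f = (1/2)^(τ/t½) = (1/2)^(16/11) ≈ 0.3649.
C₀ = D/Vd = 2120/213 ≈ 9.953 mcg/mL.
Before the 4th dose, 3 doses have been given. Superposition: Cmin = C₀·(f + f² + … + f^3).
≈ 9.953 × (0.3649 + 0.1332 + 0.0486) ≈ 9.953 × 0.5467 ≈ 5.441 mcg/mL.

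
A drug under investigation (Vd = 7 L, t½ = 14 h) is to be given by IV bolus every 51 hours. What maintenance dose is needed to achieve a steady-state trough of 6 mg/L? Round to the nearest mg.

483 mg

τ/t½ = 51/14 ≈ 3.6429, so f = (1/2)^(51/14) ≈ 0.080055.
Cmin,ss = (D/Vd)·f/(1−f), so D = Cmin,ss·Vd·(1−f)/f.
D = 6 × 7 × (1−f)/f ≈ 6 × 7 × 11.49141 ≈ 482.64 mg.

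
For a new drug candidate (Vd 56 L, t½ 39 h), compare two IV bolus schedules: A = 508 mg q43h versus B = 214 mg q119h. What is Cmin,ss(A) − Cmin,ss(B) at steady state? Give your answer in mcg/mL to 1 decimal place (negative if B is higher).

7.4 mcg/mL

Regimen A: f = (1/2)^(43/39) ≈ 0.4657; Cmin,ss = (508/56)·f/(1−f) ≈ 7.907 mcg/mL.
Regimen B: f = (1/2)^(119/39) ≈ 0.1206; Cmin,ss = (214/56)·f/(1−f) ≈ 0.524 mcg/mL.
Difference ≈ 7.907 − 0.524 ≈ 7.383 mcg/mL.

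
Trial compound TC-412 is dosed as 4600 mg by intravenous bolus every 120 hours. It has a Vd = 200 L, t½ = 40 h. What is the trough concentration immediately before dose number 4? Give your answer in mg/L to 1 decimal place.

3.3 mg/L

f = (1/2)^(τ/t½) = (1/2)^(120/40) ≈ 0.1250.
C₀ = D/Vd = 4600/200 ≈ 23.000 mg/L.
Before the 4th dose, 3 doses have been given. Superposition: Cmin = C₀·(f + f² + … + f^3).
≈ 23.000 × (0.1250 + 0.0156 + 0.0020) ≈ 23.000 × 0.1426 ≈ 3.280 mg/L.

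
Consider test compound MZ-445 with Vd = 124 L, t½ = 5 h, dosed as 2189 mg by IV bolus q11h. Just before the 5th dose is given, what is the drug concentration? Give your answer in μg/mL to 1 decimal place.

4.9 μg/mL

f = (1/2)^(τ/t½) = (1/2)^(11/5) ≈ 0.2176.
C₀ = D/Vd = 2189/124 ≈ 17.653 μg/mL.
Before the 5th dose, 4 doses have been given. Superposition: Cmin = C₀·(f + f² + … + f^4).
≈ 17.653 × (0.2176 + 0.0473 + 0.0103 + 0.0022) ≈ 17.653 × 0.2774 ≈ 4.897 μg/mL.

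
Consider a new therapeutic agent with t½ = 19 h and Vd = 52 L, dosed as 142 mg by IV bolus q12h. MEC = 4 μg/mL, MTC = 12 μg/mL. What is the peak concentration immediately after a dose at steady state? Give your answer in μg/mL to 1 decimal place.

7.7 μg/mL

k = ln2/t½ = ln2/19 ≈ 0.036481 h⁻¹; fraction remaining f = e^(−kτ) = e^(−0.036481×12) ≈ 0.6455.
At steady state, accumulation factor R = 1/(1 − e^(−kτ)) ≈ 2.8209.
Single-dose peak C₀ = D/Vd = 142/52 ≈ 2.731 μg/mL.
Steady-state peak Cmax,ss = C₀·R ≈ 2.731 × 2.8209 ≈ 7.704 μg/mL.
Peak 7.7 μg/mL vs MTC 12 μg/mL: below toxic threshold.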